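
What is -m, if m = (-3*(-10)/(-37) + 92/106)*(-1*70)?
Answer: 7840/1961 ≈ 3.9980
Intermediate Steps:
m = -7840/1961 (m = (30*(-1/37) + 92*(1/106))*(-70) = (-30/37 + 46/53)*(-70) = (112/1961)*(-70) = -7840/1961 ≈ -3.9980)
-m = -1*(-7840/1961) = 7840/1961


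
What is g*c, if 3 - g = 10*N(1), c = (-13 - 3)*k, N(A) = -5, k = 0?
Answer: 0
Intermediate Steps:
c = 0 (c = (-13 - 3)*0 = -16*0 = 0)
g = 53 (g = 3 - 10*(-5) = 3 - 1*(-50) = 3 + 50 = 53)
g*c = 53*0 = 0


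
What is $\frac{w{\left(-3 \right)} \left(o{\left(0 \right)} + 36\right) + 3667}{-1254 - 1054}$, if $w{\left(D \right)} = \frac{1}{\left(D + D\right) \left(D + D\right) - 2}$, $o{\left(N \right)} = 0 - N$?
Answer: $- \frac{62357}{39236} \approx -1.5893$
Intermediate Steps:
$o{\left(N \right)} = - N$
$w{\left(D \right)} = \frac{1}{-2 + 4 D^{2}}$ ($w{\left(D \right)} = \frac{1}{2 D 2 D - 2} = \frac{1}{4 D^{2} - 2} = \frac{1}{-2 + 4 D^{2}}$)
$\frac{w{\left(-3 \right)} \left(o{\left(0 \right)} + 36\right) + 3667}{-1254 - 1054} = \frac{\frac{1}{2 \left(-1 + 2 \left(-3\right)^{2}\right)} \left(\left(-1\right) 0 + 36\right) + 3667}{-1254 - 1054} = \frac{\frac{1}{2 \left(-1 + 2 \cdot 9\right)} \left(0 + 36\right) + 3667}{-2308} = \left(\frac{1}{2 \left(-1 + 18\right)} 36 + 3667\right) \left(- \frac{1}{2308}\right) = \left(\frac{1}{2 \cdot 17} \cdot 36 + 3667\right) \left(- \frac{1}{2308}\right) = \left(\frac{1}{2} \cdot \frac{1}{17} \cdot 36 + 3667\right) \left(- \frac{1}{2308}\right) = \left(\frac{1}{34} \cdot 36 + 3667\right) \left(- \frac{1}{2308}\right) = \left(\frac{18}{17} + 3667\right) \left(- \frac{1}{2308}\right) = \frac{62357}{17} \left(- \frac{1}{2308}\right) = - \frac{62357}{39236}$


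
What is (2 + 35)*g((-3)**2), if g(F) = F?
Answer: 333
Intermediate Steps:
(2 + 35)*g((-3)**2) = (2 + 35)*(-3)**2 = 37*9 = 333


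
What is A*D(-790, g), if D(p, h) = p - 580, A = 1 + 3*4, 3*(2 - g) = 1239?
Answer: -17810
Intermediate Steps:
g = -411 (g = 2 - 1/3*1239 = 2 - 413 = -411)
A = 13 (A = 1 + 12 = 13)
D(p, h) = -580 + p
A*D(-790, g) = 13*(-580 - 790) = 13*(-1370) = -17810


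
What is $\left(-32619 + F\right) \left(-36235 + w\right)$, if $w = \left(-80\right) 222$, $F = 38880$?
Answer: $-338062695$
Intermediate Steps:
$w = -17760$
$\left(-32619 + F\right) \left(-36235 + w\right) = \left(-32619 + 38880\right) \left(-36235 - 17760\right) = 6261 \left(-53995\right) = -338062695$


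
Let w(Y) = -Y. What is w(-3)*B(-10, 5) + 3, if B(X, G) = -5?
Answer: -12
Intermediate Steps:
w(-3)*B(-10, 5) + 3 = -1*(-3)*(-5) + 3 = 3*(-5) + 3 = -15 + 3 = -12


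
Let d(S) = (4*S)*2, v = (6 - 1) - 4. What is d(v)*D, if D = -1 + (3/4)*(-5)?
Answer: -38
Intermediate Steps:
v = 1 (v = 5 - 4 = 1)
d(S) = 8*S
D = -19/4 (D = -1 + (3*(¼))*(-5) = -1 + (¾)*(-5) = -1 - 15/4 = -19/4 ≈ -4.7500)
d(v)*D = (8*1)*(-19/4) = 8*(-19/4) = -38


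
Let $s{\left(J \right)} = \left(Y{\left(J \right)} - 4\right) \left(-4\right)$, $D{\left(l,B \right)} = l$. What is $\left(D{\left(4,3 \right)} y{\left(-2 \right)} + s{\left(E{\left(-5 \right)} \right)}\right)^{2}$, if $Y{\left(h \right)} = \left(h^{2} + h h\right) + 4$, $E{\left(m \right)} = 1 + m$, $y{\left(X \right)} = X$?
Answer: $18496$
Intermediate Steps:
$Y{\left(h \right)} = 4 + 2 h^{2}$ ($Y{\left(h \right)} = \left(h^{2} + h^{2}\right) + 4 = 2 h^{2} + 4 = 4 + 2 h^{2}$)
$s{\left(J \right)} = - 8 J^{2}$ ($s{\left(J \right)} = \left(\left(4 + 2 J^{2}\right) - 4\right) \left(-4\right) = 2 J^{2} \left(-4\right) = - 8 J^{2}$)
$\left(D{\left(4,3 \right)} y{\left(-2 \right)} + s{\left(E{\left(-5 \right)} \right)}\right)^{2} = \left(4 \left(-2\right) - 8 \left(1 - 5\right)^{2}\right)^{2} = \left(-8 - 8 \left(-4\right)^{2}\right)^{2} = \left(-8 - 128\right)^{2} = \left(-136\right)^{2} = 18496$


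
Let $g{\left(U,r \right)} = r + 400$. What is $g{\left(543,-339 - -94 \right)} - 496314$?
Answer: $-496159$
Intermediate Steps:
$g{\left(U,r \right)} = 400 + r$
$g{\left(543,-339 - -94 \right)} - 496314 = \left(400 - 245\right) - 496314 = 155 - 496314 = -496159$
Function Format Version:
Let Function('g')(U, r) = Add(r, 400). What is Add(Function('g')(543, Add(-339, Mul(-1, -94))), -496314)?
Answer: -496159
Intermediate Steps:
Function('g')(U, r) = Add(400, r)
Add(Function('g')(543, Add(-339, Mul(-1, -94))), -496314) = Add(Add(400, Add(-339, Mul(-1, -94))), -496314) = Add(Add(400, Add(-339, 94)), -496314) = Add(Add(400, -245), -496314) = Add(155, -496314) = -496159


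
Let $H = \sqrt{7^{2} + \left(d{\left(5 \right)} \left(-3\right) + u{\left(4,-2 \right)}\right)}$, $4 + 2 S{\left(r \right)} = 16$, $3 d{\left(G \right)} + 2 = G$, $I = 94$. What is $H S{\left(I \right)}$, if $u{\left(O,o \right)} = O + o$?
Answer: $24 \sqrt{3} \approx 41.569$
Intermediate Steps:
$d{\left(G \right)} = - \frac{2}{3} + \frac{G}{3}$
$S{\left(r \right)} = 6$ ($S{\left(r \right)} = -2 + \frac{1}{2} \cdot 16 = -2 + 8 = 6$)
$H = 4 \sqrt{3}$ ($H = \sqrt{7^{2} + \left(\left(- \frac{2}{3} + \frac{1}{3} \cdot 5\right) \left(-3\right) + \left(4 - 2\right)\right)} = \sqrt{49 + \left(\left(- \frac{2}{3} + \frac{5}{3}\right) \left(-3\right) + 2\right)} = \sqrt{49 + \left(1 \left(-3\right) + 2\right)} = \sqrt{49 + \left(-3 + 2\right)} = \sqrt{49 - 1} = \sqrt{48} = 4 \sqrt{3} \approx 6.9282$)
$H S{\left(I \right)} = 4 \sqrt{3} \cdot 6 = 24 \sqrt{3}$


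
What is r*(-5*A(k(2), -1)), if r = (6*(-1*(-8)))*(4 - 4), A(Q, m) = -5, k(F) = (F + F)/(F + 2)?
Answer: 0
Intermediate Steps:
k(F) = 2*F/(2 + F) (k(F) = (2*F)/(2 + F) = 2*F/(2 + F))
r = 0 (r = (6*8)*0 = 48*0 = 0)
r*(-5*A(k(2), -1)) = 0*(-5*(-5)) = 0*25 = 0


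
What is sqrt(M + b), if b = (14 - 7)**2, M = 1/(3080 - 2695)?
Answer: sqrt(7263410)/385 ≈ 7.0002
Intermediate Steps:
M = 1/385 ≈ 0.0025974
b = 49 (b = 7**2 = 49)
sqrt(M + b) = sqrt(1/385 + 49) = sqrt(18866/385) = sqrt(7263410)/385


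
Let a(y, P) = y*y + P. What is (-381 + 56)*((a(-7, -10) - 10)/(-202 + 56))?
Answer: 9425/146 ≈ 64.555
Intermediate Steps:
a(y, P) = P + y² (a(y, P) = y² + P = P + y²)
(-381 + 56)*((a(-7, -10) - 10)/(-202 + 56)) = (-381 + 56)*(((-10 + (-7)²) - 10)/(-202 + 56)) = -325*((-10 + 49) - 10)/(-146) = -325*(39 - 10)*(-1)/146 = -9425*(-1)/146 = -325*(-29/146) = 9425/146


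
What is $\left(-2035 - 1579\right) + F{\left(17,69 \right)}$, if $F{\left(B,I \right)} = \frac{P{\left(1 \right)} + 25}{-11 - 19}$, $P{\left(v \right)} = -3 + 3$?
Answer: $- \frac{21689}{6} \approx -3614.8$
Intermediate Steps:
$P{\left(v \right)} = 0$
$F{\left(B,I \right)} = - \frac{5}{6}$ ($F{\left(B,I \right)} = \frac{0 + 25}{-11 - 19} = \frac{25}{-30} = 25 \left(- \frac{1}{30}\right) = - \frac{5}{6}$)
$\left(-2035 - 1579\right) + F{\left(17,69 \right)} = \left(-2035 - 1579\right) - \frac{5}{6} = -3614 - \frac{5}{6} = - \frac{21689}{6}$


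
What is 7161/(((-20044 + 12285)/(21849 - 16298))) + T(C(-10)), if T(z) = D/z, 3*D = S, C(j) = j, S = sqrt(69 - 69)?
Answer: -39750711/7759 ≈ -5123.2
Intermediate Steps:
S = 0 (S = sqrt(0) = 0)
D = 0 (D = (1/3)*0 = 0)
T(z) = 0 (T(z) = 0/z = 0)
7161/(((-20044 + 12285)/(21849 - 16298))) + T(C(-10)) = 7161/(((-20044 + 12285)/(21849 - 16298))) + 0 = 7161/((-7759/5551)) + 0 = 7161/((-7759*1/5551)) + 0 = 7161/(-7759/5551) + 0 = 7161*(-5551/7759) + 0 = -39750711/7759 + 0 = -39750711/7759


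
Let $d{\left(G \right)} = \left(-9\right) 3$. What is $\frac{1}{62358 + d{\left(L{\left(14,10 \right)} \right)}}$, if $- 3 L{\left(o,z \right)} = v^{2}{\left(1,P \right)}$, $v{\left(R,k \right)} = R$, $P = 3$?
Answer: $\frac{1}{62331} \approx 1.6043 \cdot 10^{-5}$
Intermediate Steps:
$L{\left(o,z \right)} = - \frac{1}{3}$ ($L{\left(o,z \right)} = - \frac{1^{2}}{3} = \left(- \frac{1}{3}\right) 1 = - \frac{1}{3}$)
$d{\left(G \right)} = -27$
$\frac{1}{62358 + d{\left(L{\left(14,10 \right)} \right)}} = \frac{1}{62358 - 27} = \frac{1}{62331}$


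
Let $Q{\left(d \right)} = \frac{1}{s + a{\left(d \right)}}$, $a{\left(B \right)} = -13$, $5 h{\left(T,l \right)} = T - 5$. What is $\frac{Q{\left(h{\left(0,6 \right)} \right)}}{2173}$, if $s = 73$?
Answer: $\frac{1}{130380} \approx 7.6699 \cdot 10^{-6}$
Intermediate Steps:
$h{\left(T,l \right)} = -1 + \frac{T}{5}$ ($h{\left(T,l \right)} = \frac{T - 5}{5} = \frac{-5 + T}{5} = -1 + \frac{T}{5}$)
$Q{\left(d \right)} = \frac{1}{60}$ ($Q{\left(d \right)} = \frac{1}{73 - 13} = \frac{1}{60}$)
$\frac{Q{\left(h{\left(0,6 \right)} \right)}}{2173} = \frac{1}{60 \cdot 2173} = \frac{1}{60} \cdot \frac{1}{2173} = \frac{1}{130380}$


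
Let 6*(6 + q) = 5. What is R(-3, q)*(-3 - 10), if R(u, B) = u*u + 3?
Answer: -156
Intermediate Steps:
q = -31/6 (q = -6 + (⅙)*5 = -6 + ⅚ = -31/6 ≈ -5.1667)
R(u, B) = 3 + u² (R(u, B) = u² + 3 = 3 + u²)
R(-3, q)*(-3 - 10) = (3 + (-3)²)*(-3 - 10) = (3 + 9)*(-13) = 12*(-13) = -156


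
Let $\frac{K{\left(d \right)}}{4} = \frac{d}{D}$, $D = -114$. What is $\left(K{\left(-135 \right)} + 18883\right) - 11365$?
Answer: $\frac{142932}{19} \approx 7522.7$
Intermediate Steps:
$K{\left(d \right)} = - \frac{2 d}{57}$ ($K{\left(d \right)} = 4 \frac{d}{-114} = 4 d \left(- \frac{1}{114}\right) = 4 \left(- \frac{d}{114}\right) = - \frac{2 d}{57}$)
$\left(K{\left(-135 \right)} + 18883\right) - 11365 = \left(\left(- \frac{2}{57}\right) \left(-135\right) + 18883\right) - 11365 = \left(\frac{90}{19} + 18883\right) - 11365 = \frac{358867}{19} - 11365 = \frac{142932}{19}$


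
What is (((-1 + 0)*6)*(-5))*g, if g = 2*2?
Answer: 120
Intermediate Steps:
g = 4
(((-1 + 0)*6)*(-5))*g = (((-1 + 0)*6)*(-5))*4 = (-1*6*(-5))*4 = -6*(-5)*4 = 30*4 = 120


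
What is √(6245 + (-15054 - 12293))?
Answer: I*√21102 ≈ 145.27*I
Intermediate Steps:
√(6245 + (-15054 - 12293)) = √(6245 - 27347) = √(-21102) = I*√21102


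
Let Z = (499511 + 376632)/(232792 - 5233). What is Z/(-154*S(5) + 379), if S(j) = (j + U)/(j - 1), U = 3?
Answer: 876143/16156689 ≈ 0.054228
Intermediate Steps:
Z = 876143/227559 ≈ 3.8502
S(j) = (3 + j)/(-1 + j) (S(j) = (j + 3)/(j - 1) = (3 + j)/(-1 + j))
Z/(-154*S(5) + 379) = 876143/(227559*(-154*(3 + 5)/(-1 + 5) + 379)) = 876143/(227559*(-154*8/4 + 379)) = 876143/(227559*(-77*8/2 + 379)) = 876143/(227559*(-154*2 + 379)) = 876143/(227559*(-308 + 379)) = (876143/227559)/71 = (876143/227559)*(1/71) = 876143/16156689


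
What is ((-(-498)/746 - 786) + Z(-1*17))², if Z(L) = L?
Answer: 89562532900/139129 ≈ 6.4374e+5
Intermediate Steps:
((-(-498)/746 - 786) + Z(-1*17))² = ((-(-498)/746 - 786) - 1*17)² = ((-(-498)/746 - 786) - 17)² = ((-1*(-249/373) - 786) - 17)² = ((249/373 - 786) - 17)² = (-292929/373 - 17)² = (-299270/373)² = 89562532900/139129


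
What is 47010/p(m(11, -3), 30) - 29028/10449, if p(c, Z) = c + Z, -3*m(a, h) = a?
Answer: 490443086/275157 ≈ 1782.4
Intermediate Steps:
m(a, h) = -a/3
p(c, Z) = Z + c
47010/p(m(11, -3), 30) - 29028/10449 = 47010/(30 - ⅓*11) - 29028/10449 = 47010/(30 - 11/3) - 29028*1/10449 = 47010/(79/3) - 9676/3483 = 47010*(3/79) - 9676/3483 = 141030/79 - 9676/3483 = 490443086/275157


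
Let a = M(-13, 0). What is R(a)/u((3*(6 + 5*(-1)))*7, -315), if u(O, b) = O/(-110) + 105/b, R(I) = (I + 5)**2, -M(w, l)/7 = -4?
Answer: -359370/173 ≈ -2077.3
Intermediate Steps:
M(w, l) = 28 (M(w, l) = -7*(-4) = 28)
a = 28
R(I) = (5 + I)**2
u(O, b) = 105/b - O/110 (u(O, b) = O*(-1/110) + 105/b = -O/110 + 105/b = 105/b - O/110)
R(a)/u((3*(6 + 5*(-1)))*7, -315) = (5 + 28)**2/(105/(-315) - 3*(6 + 5*(-1))*7/110) = 33**2/(105*(-1/315) - 3*(6 - 5)*7/110) = 1089/(-1/3 - 3*1*7/110) = 1089/(-1/3 - 3*7/110) = 1089/(-1/3 - 1/110*21) = 1089/(-1/3 - 21/110) = 1089/(-173/330) = 1089*(-330/173) = -359370/173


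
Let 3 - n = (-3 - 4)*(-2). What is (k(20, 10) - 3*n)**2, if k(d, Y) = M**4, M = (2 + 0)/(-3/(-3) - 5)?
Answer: 279841/256 ≈ 1093.1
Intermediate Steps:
M = -1/2 (M = 2/(-3*(-1/3) - 5) = 2/(1 - 5) = 2/(-4) = 2*(-1/4) = -1/2 ≈ -0.50000)
k(d, Y) = 1/16 (k(d, Y) = (-1/2)**4 = 1/16)
n = -11 (n = 3 - (-3 - 4)*(-2) = 3 - (-7)*(-2) = 3 - 1*14 = 3 - 14 = -11)
(k(20, 10) - 3*n)**2 = (1/16 - 3*(-11))**2 = (1/16 + 33)**2 = (529/16)**2 = 279841/256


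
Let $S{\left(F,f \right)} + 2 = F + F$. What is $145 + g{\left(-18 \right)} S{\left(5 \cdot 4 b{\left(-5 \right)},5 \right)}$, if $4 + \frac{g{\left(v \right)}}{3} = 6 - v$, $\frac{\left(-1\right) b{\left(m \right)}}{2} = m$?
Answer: $24025$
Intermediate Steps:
$b{\left(m \right)} = - 2 m$
$g{\left(v \right)} = 6 - 3 v$ ($g{\left(v \right)} = -12 + 3 \left(6 - v\right) = -12 - \left(-18 + 3 v\right) = 6 - 3 v$)
$S{\left(F,f \right)} = -2 + 2 F$ ($S{\left(F,f \right)} = -2 + \left(F + F\right) = -2 + 2 F$)
$145 + g{\left(-18 \right)} S{\left(5 \cdot 4 b{\left(-5 \right)},5 \right)} = 145 + \left(6 - -54\right) \left(-2 + 2 \cdot 5 \cdot 4 \left(\left(-2\right) \left(-5\right)\right)\right) = 145 + \left(6 + 54\right) \left(-2 + 2 \cdot 20 \cdot 10\right) = 145 + 60 \left(-2 + 2 \cdot 200\right) = 145 + 60 \left(-2 + 400\right) = 145 + 60 \cdot 398 = 145 + 23880 = 24025$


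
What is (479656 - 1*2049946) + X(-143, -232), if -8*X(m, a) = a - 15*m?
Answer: -12564233/8 ≈ -1.5705e+6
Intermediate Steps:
X(m, a) = -a/8 + 15*m/8 (X(m, a) = -(a - 15*m)/8 = -a/8 + 15*m/8)
(479656 - 1*2049946) + X(-143, -232) = (479656 - 1*2049946) + (-1/8*(-232) + (15/8)*(-143)) = (479656 - 2049946) + (29 - 2145/8) = -1570290 - 1913/8 = -12564233/8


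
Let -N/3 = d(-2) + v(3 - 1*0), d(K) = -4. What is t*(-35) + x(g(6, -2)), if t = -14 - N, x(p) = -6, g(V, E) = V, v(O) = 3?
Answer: 589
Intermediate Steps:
N = 3 (N = -3*(-4 + 3) = -3*(-1) = 3)
t = -17 (t = -14 - 1*3 = -14 - 3 = -17)
t*(-35) + x(g(6, -2)) = -17*(-35) - 6 = 595 - 6 = 589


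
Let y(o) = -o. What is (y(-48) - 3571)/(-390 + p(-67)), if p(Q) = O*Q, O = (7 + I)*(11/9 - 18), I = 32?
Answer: -3/37 ≈ -0.081081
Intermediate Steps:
O = -1963/3 (O = (7 + 32)*(11/9 - 18) = 39*(11*(⅑) - 18) = 39*(11/9 - 18) = 39*(-151/9) = -1963/3 ≈ -654.33)
p(Q) = -1963*Q/3
(y(-48) - 3571)/(-390 + p(-67)) = (-1*(-48) - 3571)/(-390 - 1963/3*(-67)) = (48 - 3571)/(-390 + 131521/3) = -3523/130351/3 = -3523*3/130351 = -3/37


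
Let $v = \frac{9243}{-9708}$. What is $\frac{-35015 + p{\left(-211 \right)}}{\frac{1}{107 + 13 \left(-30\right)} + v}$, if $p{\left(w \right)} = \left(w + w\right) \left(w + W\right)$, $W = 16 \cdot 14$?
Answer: $\frac{37090329788}{875159} \approx 42381.0$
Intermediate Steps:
$W = 224$
$v = - \frac{3081}{3236}$ ($v = 9243 \left(- \frac{1}{9708}\right) = - \frac{3081}{3236} \approx -0.9521$)
$p{\left(w \right)} = 2 w \left(224 + w\right)$ ($p{\left(w \right)} = \left(w + w\right) \left(w + 224\right) = 2 w \left(224 + w\right)$)
$\frac{-35015 + p{\left(-211 \right)}}{\frac{1}{107 + 13 \left(-30\right)} + v} = \frac{-35015 + 2 \left(-211\right) \left(224 - 211\right)}{\frac{1}{107 + 13 \left(-30\right)} - \frac{3081}{3236}} = \frac{-35015 + 2 \left(-211\right) 13}{\frac{1}{107 - 390} - \frac{3081}{3236}} = \frac{-35015 - 5486}{\frac{1}{-283} - \frac{3081}{3236}} = - \frac{40501}{- \frac{1}{283} - \frac{3081}{3236}} = - \frac{40501}{- \frac{875159}{915788}} = \left(-40501\right) \left(- \frac{915788}{875159}\right) = \frac{37090329788}{875159}$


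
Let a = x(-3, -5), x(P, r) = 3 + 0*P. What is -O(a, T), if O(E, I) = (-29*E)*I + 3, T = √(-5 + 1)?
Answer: -3 + 174*I ≈ -3.0 + 174.0*I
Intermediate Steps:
T = 2*I (T = √(-4) = 2*I ≈ 2.0*I)
x(P, r) = 3 (x(P, r) = 3 + 0 = 3)
a = 3
O(E, I) = 3 - 29*E*I (O(E, I) = -29*E*I + 3 = 3 - 29*E*I)
-O(a, T) = -(3 - 29*3*2*I) = -(3 - 174*I) = -3 + 174*I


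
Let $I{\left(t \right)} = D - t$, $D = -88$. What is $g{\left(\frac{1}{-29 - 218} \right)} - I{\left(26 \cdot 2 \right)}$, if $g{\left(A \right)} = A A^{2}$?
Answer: $\frac{2109691219}{15069223} \approx 140.0$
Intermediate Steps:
$I{\left(t \right)} = -88 - t$
$g{\left(A \right)} = A^{3}$
$g{\left(\frac{1}{-29 - 218} \right)} - I{\left(26 \cdot 2 \right)} = \left(\frac{1}{-29 - 218}\right)^{3} - \left(-88 - 26 \cdot 2\right) = \left(\frac{1}{-247}\right)^{3} - \left(-88 - 52\right) = \left(- \frac{1}{247}\right)^{3} - \left(-88 - 52\right) = - \frac{1}{15069223} - -140 = - \frac{1}{15069223} + 140 = \frac{2109691219}{15069223}$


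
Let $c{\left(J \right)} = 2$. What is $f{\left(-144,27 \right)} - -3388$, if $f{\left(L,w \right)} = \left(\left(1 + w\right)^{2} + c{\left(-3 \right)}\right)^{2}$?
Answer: $621184$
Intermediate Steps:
$f{\left(L,w \right)} = \left(2 + \left(1 + w\right)^{2}\right)^{2}$ ($f{\left(L,w \right)} = \left(\left(1 + w\right)^{2} + 2\right)^{2} = \left(2 + \left(1 + w\right)^{2}\right)^{2}$)
$f{\left(-144,27 \right)} - -3388 = \left(2 + \left(1 + 27\right)^{2}\right)^{2} - -3388 = \left(2 + 28^{2}\right)^{2} + 3388 = \left(2 + 784\right)^{2} + 3388 = 786^{2} + 3388 = 617796 + 3388 = 621184$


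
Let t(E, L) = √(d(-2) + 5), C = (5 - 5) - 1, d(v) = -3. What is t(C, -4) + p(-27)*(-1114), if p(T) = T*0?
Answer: √2 ≈ 1.4142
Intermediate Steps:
C = -1 (C = 0 - 1 = -1)
t(E, L) = √2 (t(E, L) = √(-3 + 5) = √2)
p(T) = 0
t(C, -4) + p(-27)*(-1114) = √2 + 0*(-1114) = √2 + 0 = √2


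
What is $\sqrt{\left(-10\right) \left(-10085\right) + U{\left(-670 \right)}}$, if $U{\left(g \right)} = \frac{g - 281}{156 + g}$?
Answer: $\frac{\sqrt{26644655414}}{514} \approx 317.57$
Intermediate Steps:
$U{\left(g \right)} = \frac{-281 + g}{156 + g}$
$\sqrt{\left(-10\right) \left(-10085\right) + U{\left(-670 \right)}} = \sqrt{\left(-10\right) \left(-10085\right) + \frac{-281 - 670}{156 - 670}} = \sqrt{100850 + \frac{1}{-514} \left(-951\right)} = \sqrt{100850 - - \frac{951}{514}} = \sqrt{100850 + \frac{951}{514}} = \sqrt{\frac{51837851}{514}} = \frac{\sqrt{26644655414}}{514}$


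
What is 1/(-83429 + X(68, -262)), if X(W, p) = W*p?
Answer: -1/101245 ≈ -9.8770e-6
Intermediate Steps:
1/(-83429 + X(68, -262)) = 1/(-83429 + 68*(-262)) = 1/(-83429 - 17816) = 1/(-101245) = -1/101245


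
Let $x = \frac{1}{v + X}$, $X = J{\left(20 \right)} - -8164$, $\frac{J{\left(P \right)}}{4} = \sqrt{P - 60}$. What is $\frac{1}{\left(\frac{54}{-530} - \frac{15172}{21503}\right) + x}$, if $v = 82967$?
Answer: $\frac{5698295 \left(- 8 \sqrt{10} + 91131 i\right)}{4 \left(- 104825676199 i + 9202322 \sqrt{10}\right)} \approx -1.2385 + 4.6722 \cdot 10^{-9} i$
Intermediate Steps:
$J{\left(P \right)} = 4 \sqrt{-60 + P}$ ($J{\left(P \right)} = 4 \sqrt{P - 60} = 4 \sqrt{-60 + P}$)
$X = 8164 + 8 i \sqrt{10}$ ($X = 4 \sqrt{-60 + 20} - -8164 = 4 \sqrt{-40} + 8164 = 4 \cdot 2 i \sqrt{10} + 8164 = 8 i \sqrt{10} + 8164 = 8164 + 8 i \sqrt{10} \approx 8164.0 + 25.298 i$)
$x = \frac{1}{91131 + 8 i \sqrt{10}}$ ($x = \frac{1}{82967 + \left(8164 + 8 i \sqrt{10}\right)} = \frac{1}{91131 + 8 i \sqrt{10}} \approx 1.0973 \cdot 10^{-5} - 3.05 \cdot 10^{-9} i$)
$\frac{1}{\left(\frac{54}{-530} - \frac{15172}{21503}\right) + x} = \frac{1}{\left(\frac{54}{-530} - \frac{15172}{21503}\right) + \left(\frac{91131}{8304859801} - \frac{8 i \sqrt{10}}{8304859801}\right)} = \frac{1}{\left(54 \left(- \frac{1}{530}\right) - \frac{15172}{21503}\right) + \left(\frac{91131}{8304859801} - \frac{8 i \sqrt{10}}{8304859801}\right)} = \frac{1}{\left(- \frac{27}{265} - \frac{15172}{21503}\right) + \left(\frac{91131}{8304859801} - \frac{8 i \sqrt{10}}{8304859801}\right)} = \frac{1}{- \frac{4601161}{5698295} + \left(\frac{91131}{8304859801} - \frac{8 i \sqrt{10}}{8304859801}\right)} = \frac{1}{- \frac{38211477735507316}{47323541079739295} - \frac{8 i \sqrt{10}}{8304859801}}$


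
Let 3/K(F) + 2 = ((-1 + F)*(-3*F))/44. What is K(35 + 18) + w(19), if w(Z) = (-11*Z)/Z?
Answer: -23012/2089 ≈ -11.016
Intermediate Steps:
w(Z) = -11
K(F) = 3/(-2 - 3*F*(-1 + F)/44) (K(F) = 3/(-2 + ((-1 + F)*(-3*F))/44) = 3/(-2 - 3*F*(-1 + F)*(1/44)) = 3/(-2 - 3*F*(-1 + F)/44))
K(35 + 18) + w(19) = -132/(88 - 3*(35 + 18) + 3*(35 + 18)**2) - 11 = -132/(88 - 3*53 + 3*53**2) - 11 = -132/(88 - 159 + 3*2809) - 11 = -132/(88 - 159 + 8427) - 11 = -132/8356 - 11 = -132*1/8356 - 11 = -33/2089 - 11 = -23012/2089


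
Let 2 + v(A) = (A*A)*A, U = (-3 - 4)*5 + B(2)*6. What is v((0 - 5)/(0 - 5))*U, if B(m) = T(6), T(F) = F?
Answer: -1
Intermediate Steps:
B(m) = 6
U = 1 (U = (-3 - 4)*5 + 6*6 = -7*5 + 36 = -35 + 36 = 1)
v(A) = -2 + A**3 (v(A) = -2 + (A*A)*A = -2 + A**2*A = -2 + A**3)
v((0 - 5)/(0 - 5))*U = (-2 + ((0 - 5)/(0 - 5))**3)*1 = (-2 + (-5/(-5))**3)*1 = (-2 + (-5*(-1/5))**3)*1 = (-2 + 1**3)*1 = (-2 + 1)*1 = -1*1 = -1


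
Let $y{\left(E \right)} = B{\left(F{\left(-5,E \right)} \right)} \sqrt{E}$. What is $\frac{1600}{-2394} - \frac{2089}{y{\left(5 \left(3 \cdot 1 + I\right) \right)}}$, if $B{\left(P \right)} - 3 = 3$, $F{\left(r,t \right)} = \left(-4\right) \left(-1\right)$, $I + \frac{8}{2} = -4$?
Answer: $- \frac{800}{1197} + \frac{2089 i}{30} \approx -0.66834 + 69.633 i$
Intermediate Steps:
$I = -8$ ($I = -4 - 4 = -8$)
$F{\left(r,t \right)} = 4$
$B{\left(P \right)} = 6$ ($B{\left(P \right)} = 3 + 3 = 6$)
$y{\left(E \right)} = 6 \sqrt{E}$
$\frac{1600}{-2394} - \frac{2089}{y{\left(5 \left(3 \cdot 1 + I\right) \right)}} = \frac{1600}{-2394} - \frac{2089}{6 \sqrt{5 \left(3 \cdot 1 - 8\right)}} = 1600 \left(- \frac{1}{2394}\right) - \frac{2089}{6 \sqrt{5 \left(3 - 8\right)}} = - \frac{800}{1197} - \frac{2089}{6 \sqrt{5 \left(-5\right)}} = - \frac{800}{1197} - \frac{2089}{6 \sqrt{-25}} = - \frac{800}{1197} - \frac{2089}{6 \cdot 5 i} = - \frac{800}{1197} - \frac{2089}{30 i} = - \frac{800}{1197} - 2089 \left(- \frac{i}{30}\right) = - \frac{800}{1197} + \frac{2089 i}{30}$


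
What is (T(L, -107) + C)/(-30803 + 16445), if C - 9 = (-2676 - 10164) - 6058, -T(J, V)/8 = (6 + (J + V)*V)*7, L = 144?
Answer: -67493/4786 ≈ -14.102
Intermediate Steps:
T(J, V) = -336 - 56*V*(J + V) (T(J, V) = -8*(6 + (J + V)*V)*7 = -8*(6 + V*(J + V))*7 = -8*(42 + 7*V*(J + V)) = -336 - 56*V*(J + V))
C = -18889 (C = 9 + ((-2676 - 10164) - 6058) = 9 + (-12840 - 6058) = 9 - 18898 = -18889)
(T(L, -107) + C)/(-30803 + 16445) = ((-336 - 56*(-107)**2 - 56*144*(-107)) - 18889)/(-30803 + 16445) = ((-336 - 56*11449 + 862848) - 18889)/(-14358) = ((-336 - 641144 + 862848) - 18889)*(-1/14358) = (221368 - 18889)*(-1/14358) = 202479*(-1/14358) = -67493/4786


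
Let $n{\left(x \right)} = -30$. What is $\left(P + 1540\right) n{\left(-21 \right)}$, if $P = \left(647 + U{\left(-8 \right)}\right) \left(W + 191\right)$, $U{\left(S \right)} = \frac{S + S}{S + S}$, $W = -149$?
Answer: $-862680$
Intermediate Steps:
$U{\left(S \right)} = 1$ ($U{\left(S \right)} = \frac{2 S}{2 S} = 2 S \frac{1}{2 S} = 1$)
$P = 27216$ ($P = \left(647 + 1\right) \left(-149 + 191\right) = 648 \cdot 42 = 27216$)
$\left(P + 1540\right) n{\left(-21 \right)} = \left(27216 + 1540\right) \left(-30\right) = 28756 \left(-30\right) = -862680$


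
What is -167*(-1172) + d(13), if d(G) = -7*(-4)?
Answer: 195752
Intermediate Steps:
d(G) = 28
-167*(-1172) + d(13) = -167*(-1172) + 28 = 195724 + 28 = 195752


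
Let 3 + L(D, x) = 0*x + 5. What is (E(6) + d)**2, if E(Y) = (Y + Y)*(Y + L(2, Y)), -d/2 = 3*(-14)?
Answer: 32400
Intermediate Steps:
L(D, x) = 2 (L(D, x) = -3 + (0*x + 5) = -3 + (0 + 5) = -3 + 5 = 2)
d = 84 (d = -6*(-14) = -2*(-42) = 84)
E(Y) = 2*Y*(2 + Y) (E(Y) = (Y + Y)*(Y + 2) = (2*Y)*(2 + Y) = 2*Y*(2 + Y))
(E(6) + d)**2 = (2*6*(2 + 6) + 84)**2 = (2*6*8 + 84)**2 = (96 + 84)**2 = 180**2 = 32400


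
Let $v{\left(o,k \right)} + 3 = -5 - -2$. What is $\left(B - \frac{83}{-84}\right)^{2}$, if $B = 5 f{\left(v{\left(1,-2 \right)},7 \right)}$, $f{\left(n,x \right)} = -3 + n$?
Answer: $\frac{13667809}{7056} \approx 1937.0$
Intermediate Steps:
$v{\left(o,k \right)} = -6$ ($v{\left(o,k \right)} = -3 - 3 = -6$)
$B = -45$ ($B = 5 \left(-3 - 6\right) = 5 \left(-9\right) = -45$)
$\left(B - \frac{83}{-84}\right)^{2} = \left(-45 - \frac{83}{-84}\right)^{2} = \left(-45 - - \frac{83}{84}\right)^{2} = \left(-45 + \frac{83}{84}\right)^{2} = \left(- \frac{3697}{84}\right)^{2} = \frac{13667809}{7056}$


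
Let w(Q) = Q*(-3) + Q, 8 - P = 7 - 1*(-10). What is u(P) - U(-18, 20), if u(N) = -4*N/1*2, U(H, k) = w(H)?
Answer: 36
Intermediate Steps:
P = -9 (P = 8 - (7 - 1*(-10)) = 8 - (7 + 10) = 8 - 1*17 = 8 - 17 = -9)
w(Q) = -2*Q (w(Q) = -3*Q + Q = -2*Q)
U(H, k) = -2*H
u(N) = -8*N (u(N) = -4*N*2 = -8*N)
u(P) - U(-18, 20) = -8*(-9) - (-2)*(-18) = 72 - 1*36 = 72 - 36 = 36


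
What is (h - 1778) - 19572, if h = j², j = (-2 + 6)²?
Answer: -21094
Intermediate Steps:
j = 16 (j = 4² = 16)
h = 256 (h = 16² = 256)
(h - 1778) - 19572 = (256 - 1778) - 19572 = -1522 - 19572 = -21094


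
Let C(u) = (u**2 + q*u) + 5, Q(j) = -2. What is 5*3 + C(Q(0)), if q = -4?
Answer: 32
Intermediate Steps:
C(u) = 5 + u**2 - 4*u (C(u) = (u**2 - 4*u) + 5 = 5 + u**2 - 4*u)
5*3 + C(Q(0)) = 5*3 + (5 + (-2)**2 - 4*(-2)) = 15 + (5 + 4 + 8) = 15 + 17 = 32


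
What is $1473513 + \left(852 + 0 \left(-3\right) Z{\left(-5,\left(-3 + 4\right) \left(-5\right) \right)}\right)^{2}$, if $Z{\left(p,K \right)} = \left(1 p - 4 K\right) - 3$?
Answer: $2199417$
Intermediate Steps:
$Z{\left(p,K \right)} = -3 + p - 4 K$ ($Z{\left(p,K \right)} = \left(p - 4 K\right) - 3 = -3 + p - 4 K$)
$1473513 + \left(852 + 0 \left(-3\right) Z{\left(-5,\left(-3 + 4\right) \left(-5\right) \right)}\right)^{2} = 1473513 + \left(852 + 0 \left(-3\right) \left(-3 - 5 - 4 \left(-3 + 4\right) \left(-5\right)\right)\right)^{2} = 1473513 + \left(852 + 0 \left(-3 - 5 - 4 \cdot 1 \left(-5\right)\right)\right)^{2} = 1473513 + \left(852 + 0 \left(-3 - 5 - -20\right)\right)^{2} = 1473513 + \left(852 + 0 \left(-3 - 5 + 20\right)\right)^{2} = 1473513 + \left(852 + 0 \cdot 12\right)^{2} = 1473513 + \left(852 + 0\right)^{2} = 1473513 + 852^{2} = 1473513 + 725904 = 2199417$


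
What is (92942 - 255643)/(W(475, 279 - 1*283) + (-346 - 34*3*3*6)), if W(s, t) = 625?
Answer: 162701/1557 ≈ 104.50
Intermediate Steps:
(92942 - 255643)/(W(475, 279 - 1*283) + (-346 - 34*3*3*6)) = (92942 - 255643)/(625 + (-346 - 34*3*3*6)) = -162701/(625 + (-346 - 306*6)) = -162701/(625 + (-346 - 34*54)) = -162701/(625 + (-346 - 1836)) = -162701/(625 - 2182) = -162701/(-1557) = -162701*(-1/1557) = 162701/1557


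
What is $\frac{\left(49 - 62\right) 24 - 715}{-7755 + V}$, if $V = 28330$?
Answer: $- \frac{1027}{20575} \approx -0.049915$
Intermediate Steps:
$\frac{\left(49 - 62\right) 24 - 715}{-7755 + V} = \frac{\left(49 - 62\right) 24 - 715}{-7755 + 28330} = \frac{\left(-13\right) 24 - 715}{20575} = \left(-312 - 715\right) \frac{1}{20575} = \left(-1027\right) \frac{1}{20575} = - \frac{1027}{20575}$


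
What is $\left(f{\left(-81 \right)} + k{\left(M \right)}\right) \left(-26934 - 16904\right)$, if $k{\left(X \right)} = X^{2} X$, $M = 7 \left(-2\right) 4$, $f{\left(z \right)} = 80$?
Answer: $7695147168$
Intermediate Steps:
$M = -56$ ($M = \left(-14\right) 4 = -56$)
$k{\left(X \right)} = X^{3}$
$\left(f{\left(-81 \right)} + k{\left(M \right)}\right) \left(-26934 - 16904\right) = \left(80 + \left(-56\right)^{3}\right) \left(-26934 - 16904\right) = \left(80 - 175616\right) \left(-43838\right) = \left(-175536\right) \left(-43838\right) = 7695147168$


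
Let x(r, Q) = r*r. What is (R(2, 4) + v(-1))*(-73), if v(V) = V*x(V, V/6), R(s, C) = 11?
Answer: -730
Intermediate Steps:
x(r, Q) = r²
v(V) = V³ (v(V) = V*V² = V³)
(R(2, 4) + v(-1))*(-73) = (11 + (-1)³)*(-73) = (11 - 1)*(-73) = 10*(-73) = -730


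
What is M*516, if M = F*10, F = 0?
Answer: 0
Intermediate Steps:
M = 0 (M = 0*10 = 0)
M*516 = 0*516 = 0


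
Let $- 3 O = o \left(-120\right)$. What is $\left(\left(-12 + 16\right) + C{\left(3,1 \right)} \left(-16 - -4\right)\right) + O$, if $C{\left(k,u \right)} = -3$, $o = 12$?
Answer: $520$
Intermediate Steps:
$O = 480$ ($O = - \frac{12 \left(-120\right)}{3} = \left(- \frac{1}{3}\right) \left(-1440\right) = 480$)
$\left(\left(-12 + 16\right) + C{\left(3,1 \right)} \left(-16 - -4\right)\right) + O = \left(\left(-12 + 16\right) - 3 \left(-16 - -4\right)\right) + 480 = \left(4 - 3 \left(-16 + 4\right)\right) + 480 = \left(4 - -36\right) + 480 = \left(4 + 36\right) + 480 = 40 + 480 = 520$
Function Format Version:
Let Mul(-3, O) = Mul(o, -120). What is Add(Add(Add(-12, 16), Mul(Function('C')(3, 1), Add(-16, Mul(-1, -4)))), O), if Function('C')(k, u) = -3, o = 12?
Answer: 520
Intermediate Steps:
O = 480 (O = Mul(Rational(-1, 3), Mul(12, -120)) = Mul(Rational(-1, 3), -1440) = 480)
Add(Add(Add(-12, 16), Mul(Function('C')(3, 1), Add(-16, Mul(-1, -4)))), O) = Add(Add(Add(-12, 16), Mul(-3, Add(-16, Mul(-1, -4)))), 480) = Add(Add(4, Mul(-3, Add(-16, 4))), 480) = Add(Add(4, Mul(-3, -12)), 480) = Add(Add(4, 36), 480) = Add(40, 480) = 520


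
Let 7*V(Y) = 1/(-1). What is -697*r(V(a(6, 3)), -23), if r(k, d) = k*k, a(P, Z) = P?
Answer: -697/49 ≈ -14.224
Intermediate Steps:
V(Y) = -1/7 (V(Y) = (1/7)/(-1) = (1/7)*(-1) = -1/7)
r(k, d) = k**2
-697*r(V(a(6, 3)), -23) = -697*(-1/7)**2 = -697*1/49 = -697/49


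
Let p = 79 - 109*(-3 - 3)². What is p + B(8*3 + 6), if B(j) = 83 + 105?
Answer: -3657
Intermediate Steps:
B(j) = 188
p = -3845 (p = 79 - 109*(-6)² = 79 - 109*36 = 79 - 3924 = -3845)
p + B(8*3 + 6) = -3845 + 188 = -3657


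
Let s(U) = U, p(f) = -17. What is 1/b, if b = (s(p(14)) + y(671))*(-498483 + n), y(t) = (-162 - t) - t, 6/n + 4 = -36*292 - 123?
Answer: 10639/8066411538003 ≈ 1.3189e-9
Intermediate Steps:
n = -6/10639 (n = 6/(-4 + (-36*292 - 123)) = 6/(-4 + (-10512 - 123)) = 6/(-4 - 10635) = 6/(-10639) = 6*(-1/10639) = -6/10639 ≈ -0.00056396)
y(t) = -162 - 2*t
b = 8066411538003/10639 (b = (-17 + (-162 - 2*671))*(-498483 - 6/10639) = (-17 + (-162 - 1342))*(-5303360643/10639) = (-17 - 1504)*(-5303360643/10639) = -1521*(-5303360643/10639) = 8066411538003/10639 ≈ 7.5819e+8)
1/b = 1/(8066411538003/10639) = 10639/8066411538003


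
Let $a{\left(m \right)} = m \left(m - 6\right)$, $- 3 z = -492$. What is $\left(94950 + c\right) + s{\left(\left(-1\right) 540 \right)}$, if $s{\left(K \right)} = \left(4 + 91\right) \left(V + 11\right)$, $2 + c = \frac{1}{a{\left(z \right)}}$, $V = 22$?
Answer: $\frac{2541526697}{25912} \approx 98083.0$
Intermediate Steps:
$z = 164$ ($z = \left(- \frac{1}{3}\right) \left(-492\right) = 164$)
$a{\left(m \right)} = m \left(-6 + m\right)$
$c = - \frac{51823}{25912}$ ($c = -2 + \frac{1}{164 \left(-6 + 164\right)} = -2 + \frac{1}{164 \cdot 158} = -2 + \frac{1}{25912} = - \frac{51823}{25912} \approx -2.0$)
$s{\left(K \right)} = 3135$ ($s{\left(K \right)} = \left(4 + 91\right) \left(22 + 11\right) = 95 \cdot 33 = 3135$)
$\left(94950 + c\right) + s{\left(\left(-1\right) 540 \right)} = \left(94950 - \frac{51823}{25912}\right) + 3135 = \frac{2460292577}{25912} + 3135 = \frac{2541526697}{25912}$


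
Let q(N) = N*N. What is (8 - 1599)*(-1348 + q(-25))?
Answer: 1150293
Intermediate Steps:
q(N) = N²
(8 - 1599)*(-1348 + q(-25)) = (8 - 1599)*(-1348 + (-25)²) = -1591*(-1348 + 625) = -1591*(-723) = 1150293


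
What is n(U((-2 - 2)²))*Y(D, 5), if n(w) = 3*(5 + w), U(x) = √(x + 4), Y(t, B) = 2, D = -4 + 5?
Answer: 30 + 12*√5 ≈ 56.833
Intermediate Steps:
D = 1
U(x) = √(4 + x)
n(w) = 15 + 3*w
n(U((-2 - 2)²))*Y(D, 5) = (15 + 3*√(4 + (-2 - 2)²))*2 = (15 + 3*√(4 + (-4)²))*2 = (15 + 3*√(4 + 16))*2 = (15 + 3*√20)*2 = (15 + 3*(2*√5))*2 = (15 + 6*√5)*2 = 30 + 12*√5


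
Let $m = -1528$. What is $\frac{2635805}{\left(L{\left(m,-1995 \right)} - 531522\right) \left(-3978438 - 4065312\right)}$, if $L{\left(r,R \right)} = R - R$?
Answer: $\frac{527161}{855086017500} \approx 6.165 \cdot 10^{-7}$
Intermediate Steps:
$L{\left(r,R \right)} = 0$
$\frac{2635805}{\left(L{\left(m,-1995 \right)} - 531522\right) \left(-3978438 - 4065312\right)} = \frac{2635805}{\left(0 - 531522\right) \left(-3978438 - 4065312\right)} = \frac{2635805}{\left(-531522\right) \left(-8043750\right)} = \frac{2635805}{4275430087500} = 2635805 \cdot \frac{1}{4275430087500} = \frac{527161}{855086017500}$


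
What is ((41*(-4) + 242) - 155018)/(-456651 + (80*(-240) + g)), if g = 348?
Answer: 154940/475503 ≈ 0.32584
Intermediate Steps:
((41*(-4) + 242) - 155018)/(-456651 + (80*(-240) + g)) = ((41*(-4) + 242) - 155018)/(-456651 + (80*(-240) + 348)) = ((-164 + 242) - 155018)/(-456651 + (-19200 + 348)) = (78 - 155018)/(-456651 - 18852) = -154940/(-475503) = -154940*(-1/475503) = 154940/475503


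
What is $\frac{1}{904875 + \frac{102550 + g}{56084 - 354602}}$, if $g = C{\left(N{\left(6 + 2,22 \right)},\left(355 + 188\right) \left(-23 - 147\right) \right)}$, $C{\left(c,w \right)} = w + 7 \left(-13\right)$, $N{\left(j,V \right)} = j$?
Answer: $\frac{99506}{90040488367} \approx 1.1051 \cdot 10^{-6}$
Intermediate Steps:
$C{\left(c,w \right)} = -91 + w$ ($C{\left(c,w \right)} = w - 91 = -91 + w$)
$g = -92401$ ($g = -91 + \left(355 + 188\right) \left(-23 - 147\right) = -91 + 543 \left(-170\right) = -91 - 92310 = -92401$)
$\frac{1}{904875 + \frac{102550 + g}{56084 - 354602}} = \frac{1}{904875 + \frac{102550 - 92401}{56084 - 354602}} = \frac{1}{904875 + \frac{10149}{-298518}} = \frac{1}{904875 + 10149 \left(- \frac{1}{298518}\right)} = \frac{1}{904875 - \frac{3383}{99506}} = \frac{1}{\frac{90040488367}{99506}} = \frac{99506}{90040488367}$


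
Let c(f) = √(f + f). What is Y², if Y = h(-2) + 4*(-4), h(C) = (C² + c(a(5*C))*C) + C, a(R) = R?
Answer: 116 + 112*I*√5 ≈ 116.0 + 250.44*I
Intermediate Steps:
c(f) = √2*√f (c(f) = √(2*f) = √2*√f)
h(C) = C + C² + √10*C^(3/2) (h(C) = (C² + (√2*√(5*C))*C) + C = (C² + (√2*(√5*√C))*C) + C = (C² + (√10*√C)*C) + C = (C² + √10*C^(3/2)) + C = C + C² + √10*C^(3/2))
Y = -14 - 4*I*√5 (Y = -2*(1 - 2 + √10*√(-2)) + 4*(-4) = -2*(1 - 2 + √10*(I*√2)) - 16 = -2*(1 - 2 + 2*I*√5) - 16 = -2*(-1 + 2*I*√5) - 16 = (2 - 4*I*√5) - 16 = -14 - 4*I*√5 ≈ -14.0 - 8.9443*I)
Y² = (-14 - 4*I*√5)²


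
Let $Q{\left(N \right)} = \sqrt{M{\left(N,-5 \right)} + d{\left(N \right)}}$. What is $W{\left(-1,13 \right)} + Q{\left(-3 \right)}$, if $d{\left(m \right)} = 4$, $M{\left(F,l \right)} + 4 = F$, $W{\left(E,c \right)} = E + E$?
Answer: $-2 + i \sqrt{3} \approx -2.0 + 1.732 i$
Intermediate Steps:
$W{\left(E,c \right)} = 2 E$
$M{\left(F,l \right)} = -4 + F$
$Q{\left(N \right)} = \sqrt{N}$ ($Q{\left(N \right)} = \sqrt{\left(-4 + N\right) + 4} = \sqrt{N}$)
$W{\left(-1,13 \right)} + Q{\left(-3 \right)} = 2 \left(-1\right) + \sqrt{-3} = -2 + i \sqrt{3}$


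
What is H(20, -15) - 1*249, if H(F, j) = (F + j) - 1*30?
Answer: -274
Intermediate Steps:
H(F, j) = -30 + F + j (H(F, j) = (F + j) - 30 = -30 + F + j)
H(20, -15) - 1*249 = (-30 + 20 - 15) - 1*249 = -25 - 249 = -274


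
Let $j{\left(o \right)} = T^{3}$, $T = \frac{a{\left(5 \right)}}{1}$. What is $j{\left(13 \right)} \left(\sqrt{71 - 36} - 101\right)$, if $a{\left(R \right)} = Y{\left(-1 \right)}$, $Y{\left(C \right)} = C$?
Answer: $101 - \sqrt{35} \approx 95.084$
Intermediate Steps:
$a{\left(R \right)} = -1$
$T = -1$ ($T = - 1^{-1} = \left(-1\right) 1 = -1$)
$j{\left(o \right)} = -1$ ($j{\left(o \right)} = \left(-1\right)^{3} = -1$)
$j{\left(13 \right)} \left(\sqrt{71 - 36} - 101\right) = - (\sqrt{71 - 36} - 101) = - (\sqrt{35} - 101) = - (-101 + \sqrt{35}) = 101 - \sqrt{35}$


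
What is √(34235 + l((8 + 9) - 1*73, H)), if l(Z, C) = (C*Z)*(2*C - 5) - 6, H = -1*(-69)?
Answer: I*√479683 ≈ 692.59*I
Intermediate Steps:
H = 69
l(Z, C) = -6 + C*Z*(-5 + 2*C) (l(Z, C) = (C*Z)*(-5 + 2*C) - 6 = C*Z*(-5 + 2*C) - 6 = -6 + C*Z*(-5 + 2*C))
√(34235 + l((8 + 9) - 1*73, H)) = √(34235 + (-6 - 5*69*((8 + 9) - 1*73) + 2*((8 + 9) - 1*73)*69²)) = √(34235 + (-6 - 5*69*(17 - 73) + 2*(17 - 73)*4761)) = √(34235 + (-6 - 5*69*(-56) + 2*(-56)*4761)) = √(34235 + (-6 + 19320 - 533232)) = √(34235 - 513918) = √(-479683) = I*√479683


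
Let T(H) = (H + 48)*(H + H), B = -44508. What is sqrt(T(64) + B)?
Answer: 2*I*sqrt(7543) ≈ 173.7*I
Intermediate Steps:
T(H) = 2*H*(48 + H) (T(H) = (48 + H)*(2*H) = 2*H*(48 + H))
sqrt(T(64) + B) = sqrt(2*64*(48 + 64) - 44508) = sqrt(2*64*112 - 44508) = sqrt(14336 - 44508) = sqrt(-30172) = 2*I*sqrt(7543)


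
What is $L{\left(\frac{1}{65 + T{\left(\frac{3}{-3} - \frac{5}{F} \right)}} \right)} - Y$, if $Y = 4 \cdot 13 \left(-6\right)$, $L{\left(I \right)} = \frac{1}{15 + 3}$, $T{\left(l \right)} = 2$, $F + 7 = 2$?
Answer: $\frac{5617}{18} \approx 312.06$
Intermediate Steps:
$F = -5$ ($F = -7 + 2 = -5$)
$L{\left(I \right)} = \frac{1}{18}$
$Y = -312$ ($Y = 52 \left(-6\right) = -312$)
$L{\left(\frac{1}{65 + T{\left(\frac{3}{-3} - \frac{5}{F} \right)}} \right)} - Y = \frac{1}{18} - -312 = \frac{1}{18} + 312 = \frac{5617}{18}$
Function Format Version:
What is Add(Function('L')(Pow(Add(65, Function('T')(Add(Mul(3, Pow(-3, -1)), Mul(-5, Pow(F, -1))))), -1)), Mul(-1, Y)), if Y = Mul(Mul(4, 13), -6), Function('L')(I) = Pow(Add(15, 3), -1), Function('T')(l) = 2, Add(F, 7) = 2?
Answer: Rational(5617, 18) ≈ 312.06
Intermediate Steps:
F = -5 (F = Add(-7, 2) = -5)
Function('L')(I) = Rational(1, 18) (Function('L')(I) = Pow(18, -1) = Rational(1, 18))
Y = -312 (Y = Mul(52, -6) = -312)
Add(Function('L')(Pow(Add(65, Function('T')(Add(Mul(3, Pow(-3, -1)), Mul(-5, Pow(F, -1))))), -1)), Mul(-1, Y)) = Add(Rational(1, 18), Mul(-1, -312)) = Add(Rational(1, 18), 312) = Rational(5617, 18)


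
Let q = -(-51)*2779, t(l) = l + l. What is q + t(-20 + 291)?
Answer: 142271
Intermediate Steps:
t(l) = 2*l
q = 141729 (q = -1*(-141729) = 141729)
q + t(-20 + 291) = 141729 + 2*(-20 + 291) = 141729 + 2*271 = 141729 + 542 = 142271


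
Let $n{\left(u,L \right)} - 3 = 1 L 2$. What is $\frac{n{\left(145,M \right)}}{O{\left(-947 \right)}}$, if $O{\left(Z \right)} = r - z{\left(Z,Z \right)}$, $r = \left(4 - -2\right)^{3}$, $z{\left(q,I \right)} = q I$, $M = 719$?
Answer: $- \frac{1441}{896593} \approx -0.0016072$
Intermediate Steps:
$z{\left(q,I \right)} = I q$
$n{\left(u,L \right)} = 3 + 2 L$ ($n{\left(u,L \right)} = 3 + 1 L 2 = 3 + L 2 = 3 + 2 L$)
$r = 216$ ($r = \left(4 + 2\right)^{3} = 6^{3} = 216$)
$O{\left(Z \right)} = 216 - Z^{2}$ ($O{\left(Z \right)} = 216 - Z Z = 216 - Z^{2}$)
$\frac{n{\left(145,M \right)}}{O{\left(-947 \right)}} = \frac{3 + 2 \cdot 719}{216 - \left(-947\right)^{2}} = \frac{3 + 1438}{216 - 896809} = \frac{1441}{216 - 896809} = \frac{1441}{-896593} = 1441 \left(- \frac{1}{896593}\right) = - \frac{1441}{896593}$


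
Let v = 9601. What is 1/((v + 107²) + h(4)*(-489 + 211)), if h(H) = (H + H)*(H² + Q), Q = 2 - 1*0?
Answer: -1/18982 ≈ -5.2681e-5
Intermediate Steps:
Q = 2 (Q = 2 + 0 = 2)
h(H) = 2*H*(2 + H²) (h(H) = (H + H)*(H² + 2) = (2*H)*(2 + H²) = 2*H*(2 + H²))
1/((v + 107²) + h(4)*(-489 + 211)) = 1/((9601 + 107²) + (2*4*(2 + 4²))*(-489 + 211)) = 1/((9601 + 11449) + (2*4*(2 + 16))*(-278)) = 1/(21050 + (2*4*18)*(-278)) = 1/(21050 + 144*(-278)) = 1/(21050 - 40032) = 1/(-18982) = -1/18982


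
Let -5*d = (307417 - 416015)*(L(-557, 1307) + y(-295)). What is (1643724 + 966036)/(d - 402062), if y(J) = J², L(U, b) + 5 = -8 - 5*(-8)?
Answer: 2174800/1575277131 ≈ 0.0013806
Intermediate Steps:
L(U, b) = 27 (L(U, b) = -5 + (-8 - 5*(-8)) = -5 + (-8 + 40) = -5 + 32 = 27)
d = 9453673096/5 (d = -(307417 - 416015)*(27 + (-295)²)/5 = -(-108598)*(27 + 87025)/5 = -(-108598)*87052/5 = -⅕*(-9453673096) = 9453673096/5 ≈ 1.8907e+9)
(1643724 + 966036)/(d - 402062) = (1643724 + 966036)/(9453673096/5 - 402062) = 2609760/(9451662786/5) = 2609760*(5/9451662786) = 2174800/1575277131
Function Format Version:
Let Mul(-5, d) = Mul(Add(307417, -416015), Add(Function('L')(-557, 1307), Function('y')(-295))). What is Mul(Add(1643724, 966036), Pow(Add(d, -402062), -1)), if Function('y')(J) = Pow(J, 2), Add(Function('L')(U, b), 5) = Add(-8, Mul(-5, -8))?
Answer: Rational(2174800, 1575277131) ≈ 0.0013806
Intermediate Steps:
Function('L')(U, b) = 27 (Function('L')(U, b) = Add(-5, Add(-8, Mul(-5, -8))) = Add(-5, Add(-8, 40)) = Add(-5, 32) = 27)
d = Rational(9453673096, 5) (d = Mul(Rational(-1, 5), Mul(Add(307417, -416015), Add(27, Pow(-295, 2)))) = Mul(Rational(-1, 5), Mul(-108598, Add(27, 87025))) = Mul(Rational(-1, 5), Mul(-108598, 87052)) = Mul(Rational(-1, 5), -9453673096) = Rational(9453673096, 5) ≈ 1.8907e+9)
Mul(Add(1643724, 966036), Pow(Add(d, -402062), -1)) = Mul(Add(1643724, 966036), Pow(Add(Rational(9453673096, 5), -402062), -1)) = Mul(2609760, Pow(Rational(9451662786, 5), -1)) = Mul(2609760, Rational(5, 9451662786)) = Rational(2174800, 1575277131)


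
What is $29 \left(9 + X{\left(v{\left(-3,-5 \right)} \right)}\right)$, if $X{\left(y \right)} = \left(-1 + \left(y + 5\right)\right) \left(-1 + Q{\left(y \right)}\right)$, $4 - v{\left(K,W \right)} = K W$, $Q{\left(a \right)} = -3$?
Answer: $1073$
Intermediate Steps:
$v{\left(K,W \right)} = 4 - K W$
$X{\left(y \right)} = -16 - 4 y$ ($X{\left(y \right)} = \left(-1 + \left(y + 5\right)\right) \left(-1 - 3\right) = \left(-1 + \left(5 + y\right)\right) \left(-4\right) = \left(4 + y\right) \left(-4\right) = -16 - 4 y$)
$29 \left(9 + X{\left(v{\left(-3,-5 \right)} \right)}\right) = 29 \left(9 - \left(16 + 4 \left(4 - \left(-3\right) \left(-5\right)\right)\right)\right) = 29 \left(9 - \left(16 + 4 \left(4 - 15\right)\right)\right) = 29 \left(9 - -28\right) = 29 \left(9 + \left(-16 + 44\right)\right) = 29 \left(9 + 28\right) = 29 \cdot 37 = 1073$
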